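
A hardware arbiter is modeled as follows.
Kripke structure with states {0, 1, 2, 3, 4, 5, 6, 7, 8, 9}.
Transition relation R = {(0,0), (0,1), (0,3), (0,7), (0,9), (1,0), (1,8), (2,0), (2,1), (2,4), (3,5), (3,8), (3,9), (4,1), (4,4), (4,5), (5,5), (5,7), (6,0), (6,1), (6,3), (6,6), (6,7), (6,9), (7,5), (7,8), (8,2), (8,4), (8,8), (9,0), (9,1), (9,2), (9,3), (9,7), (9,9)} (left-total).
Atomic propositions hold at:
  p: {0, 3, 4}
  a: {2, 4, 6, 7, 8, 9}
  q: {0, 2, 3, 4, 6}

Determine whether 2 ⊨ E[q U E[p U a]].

Yes

E[p U a]: least fixpoint, start Z0 = Sat(a) = {2, 4, 6, 7, 8, 9}, add states in Sat(p) with some successor in Z. Z1 = {0, 2, 3, 4, 6, 7, 8, 9}; fixed.
Sat(E[p U a]) = {0, 2, 3, 4, 6, 7, 8, 9}
E[q U E[p U a]]: least fixpoint, start Z0 = Sat(E[p U a]) = {0, 2, 3, 4, 6, 7, 8, 9}, add states in Sat(q) with some successor in Z. Already a fixed point.
Sat(E[q U E[p U a]]) = {0, 2, 3, 4, 6, 7, 8, 9}
2 ∈ Sat(E[q U E[p U a]]) = {0, 2, 3, 4, 6, 7, 8, 9}, so the formula holds at 2.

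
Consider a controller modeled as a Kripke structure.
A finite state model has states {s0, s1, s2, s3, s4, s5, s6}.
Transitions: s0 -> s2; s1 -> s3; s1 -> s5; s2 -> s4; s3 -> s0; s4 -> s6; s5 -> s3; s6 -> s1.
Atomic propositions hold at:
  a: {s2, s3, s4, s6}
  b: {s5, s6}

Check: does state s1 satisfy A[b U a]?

No

A[b U a]: least fixpoint, start Z0 = Sat(a) = {s2, s3, s4, s6}, add states in Sat(b) with every successor in Z. Z1 = {s2, s3, s4, s5, s6}; fixed.
Sat(A[b U a]) = {s2, s3, s4, s5, s6}
s1 ∉ Sat(A[b U a]) = {s2, s3, s4, s5, s6}, so the formula does not hold at s1.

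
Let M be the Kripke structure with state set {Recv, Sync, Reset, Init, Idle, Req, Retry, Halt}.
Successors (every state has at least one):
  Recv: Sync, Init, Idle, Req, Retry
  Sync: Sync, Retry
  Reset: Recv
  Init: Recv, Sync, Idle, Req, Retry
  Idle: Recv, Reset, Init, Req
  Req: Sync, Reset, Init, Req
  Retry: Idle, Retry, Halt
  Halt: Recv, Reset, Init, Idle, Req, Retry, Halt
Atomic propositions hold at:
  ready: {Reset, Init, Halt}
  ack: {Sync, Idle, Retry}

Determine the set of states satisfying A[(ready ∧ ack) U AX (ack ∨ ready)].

{Sync, Retry}

Sat(ready ∧ ack) = ∅
Sat(ack ∨ ready) = {Sync, Reset, Init, Idle, Retry, Halt}
Sat(AX (ack ∨ ready)) = {s : every successor in {Sync, Reset, Init, Idle, Retry, Halt}} = {Sync, Retry}
A[(ready ∧ ack) U AX (ack ∨ ready)]: least fixpoint, start Z0 = Sat(AX (ack ∨ ready)) = {Sync, Retry}, add states in Sat(ready ∧ ack) with every successor in Z. Already a fixed point.
Sat(A[(ready ∧ ack) U AX (ack ∨ ready)]) = {Sync, Retry}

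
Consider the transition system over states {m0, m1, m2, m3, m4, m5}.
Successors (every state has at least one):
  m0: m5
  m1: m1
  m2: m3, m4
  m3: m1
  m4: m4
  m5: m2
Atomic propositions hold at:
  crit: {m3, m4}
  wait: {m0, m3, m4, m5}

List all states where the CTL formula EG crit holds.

EG crit: greatest fixpoint, start Z0 = {m3, m4}, keep only states in Sat with some successor in Z. Z1 = {m4}; fixed.
Sat(EG crit) = {m4}

{m4}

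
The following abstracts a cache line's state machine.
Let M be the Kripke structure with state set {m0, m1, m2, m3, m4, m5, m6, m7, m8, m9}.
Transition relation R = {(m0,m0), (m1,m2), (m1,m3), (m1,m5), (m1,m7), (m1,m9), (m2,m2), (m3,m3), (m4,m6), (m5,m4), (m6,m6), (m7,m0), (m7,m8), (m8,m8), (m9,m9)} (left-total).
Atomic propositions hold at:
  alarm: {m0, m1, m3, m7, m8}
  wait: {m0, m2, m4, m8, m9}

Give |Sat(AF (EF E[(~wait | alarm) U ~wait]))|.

6

Sat(~wait) = {m1, m3, m5, m6, m7}
Sat(~wait | alarm) = {m0, m1, m3, m5, m6, m7, m8}
E[(~wait | alarm) U ~wait]: least fixpoint, start Z0 = Sat(~wait) = {m1, m3, m5, m6, m7}, add states in Sat(~wait | alarm) with some successor in Z. Already a fixed point.
Sat(E[(~wait | alarm) U ~wait]) = {m1, m3, m5, m6, m7}
EF E[(~wait | alarm) U ~wait]: least fixpoint, start Z0 = {m1, m3, m5, m6, m7}, add states with some successor in Z. Z1 = {m1, m3, m4, m5, m6, m7}; fixed.
Sat(EF E[(~wait | alarm) U ~wait]) = {m1, m3, m4, m5, m6, m7}
AF (EF E[(~wait | alarm) U ~wait]): least fixpoint, start Z0 = {m1, m3, m4, m5, m6, m7}, add states with every successor in Z. Already a fixed point.
Sat(AF (EF E[(~wait | alarm) U ~wait])) = {m1, m3, m4, m5, m6, m7}
|Sat(AF (EF E[(~wait | alarm) U ~wait]))| = |{m1, m3, m4, m5, m6, m7}| = 6.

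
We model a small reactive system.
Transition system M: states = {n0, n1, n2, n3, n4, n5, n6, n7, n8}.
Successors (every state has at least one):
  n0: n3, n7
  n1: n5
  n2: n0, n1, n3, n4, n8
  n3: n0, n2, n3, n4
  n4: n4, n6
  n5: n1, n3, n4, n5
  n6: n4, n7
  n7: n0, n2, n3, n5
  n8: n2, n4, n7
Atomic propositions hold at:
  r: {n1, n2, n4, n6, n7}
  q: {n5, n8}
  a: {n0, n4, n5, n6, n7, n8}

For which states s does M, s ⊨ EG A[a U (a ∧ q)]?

{n5}

Sat(a ∧ q) = {n5, n8}
A[a U (a ∧ q)]: least fixpoint, start Z0 = Sat((a ∧ q)) = {n5, n8}, add states in Sat(a) with every successor in Z. Already a fixed point.
Sat(A[a U (a ∧ q)]) = {n5, n8}
EG A[a U (a ∧ q)]: greatest fixpoint, start Z0 = {n5, n8}, keep only states in Sat with some successor in Z. Z1 = {n5}; fixed.
Sat(EG A[a U (a ∧ q)]) = {n5}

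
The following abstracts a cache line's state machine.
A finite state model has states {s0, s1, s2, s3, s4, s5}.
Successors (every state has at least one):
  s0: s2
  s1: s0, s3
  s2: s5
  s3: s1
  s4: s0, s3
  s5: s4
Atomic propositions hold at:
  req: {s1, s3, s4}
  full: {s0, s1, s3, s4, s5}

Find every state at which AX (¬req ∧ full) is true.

{s2}

Sat(¬req) = {s0, s2, s5}
Sat(¬req ∧ full) = {s0, s5}
Sat(AX (¬req ∧ full)) = {s : every successor in {s0, s5}} = {s2}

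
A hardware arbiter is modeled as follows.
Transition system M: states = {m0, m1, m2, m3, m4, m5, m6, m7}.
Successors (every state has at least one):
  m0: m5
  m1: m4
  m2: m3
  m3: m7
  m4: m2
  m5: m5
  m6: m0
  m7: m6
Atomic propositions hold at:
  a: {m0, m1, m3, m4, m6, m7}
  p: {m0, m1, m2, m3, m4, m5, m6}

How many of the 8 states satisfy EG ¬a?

Sat(¬a) = {m2, m5}
EG ¬a: greatest fixpoint, start Z0 = {m2, m5}, keep only states in Sat with some successor in Z. Z1 = {m5}; fixed.
Sat(EG ¬a) = {m5}
|Sat(EG ¬a)| = |{m5}| = 1.

1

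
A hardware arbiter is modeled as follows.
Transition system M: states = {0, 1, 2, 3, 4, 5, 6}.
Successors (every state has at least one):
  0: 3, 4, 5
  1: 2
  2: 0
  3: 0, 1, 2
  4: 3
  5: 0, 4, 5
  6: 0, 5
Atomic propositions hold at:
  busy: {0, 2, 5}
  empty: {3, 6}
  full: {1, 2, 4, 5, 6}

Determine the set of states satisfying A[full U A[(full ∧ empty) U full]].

{1, 2, 4, 5, 6}

Sat(full ∧ empty) = {6}
A[(full ∧ empty) U full]: least fixpoint, start Z0 = Sat(full) = {1, 2, 4, 5, 6}, add states in Sat(full ∧ empty) with every successor in Z. Already a fixed point.
Sat(A[(full ∧ empty) U full]) = {1, 2, 4, 5, 6}
A[full U A[(full ∧ empty) U full]]: least fixpoint, start Z0 = Sat(A[(full ∧ empty) U full]) = {1, 2, 4, 5, 6}, add states in Sat(full) with every successor in Z. Already a fixed point.
Sat(A[full U A[(full ∧ empty) U full]]) = {1, 2, 4, 5, 6}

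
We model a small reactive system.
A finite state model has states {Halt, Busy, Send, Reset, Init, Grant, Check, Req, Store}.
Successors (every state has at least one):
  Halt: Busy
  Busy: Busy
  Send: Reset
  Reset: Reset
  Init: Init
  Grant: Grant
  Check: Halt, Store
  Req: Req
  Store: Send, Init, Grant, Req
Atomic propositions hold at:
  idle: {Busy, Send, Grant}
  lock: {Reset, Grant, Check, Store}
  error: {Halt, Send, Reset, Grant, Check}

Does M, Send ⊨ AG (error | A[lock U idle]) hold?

A[lock U idle]: least fixpoint, start Z0 = Sat(idle) = {Busy, Send, Grant}, add states in Sat(lock) with every successor in Z. Already a fixed point.
Sat(A[lock U idle]) = {Busy, Send, Grant}
Sat(error | A[lock U idle]) = {Halt, Busy, Send, Reset, Grant, Check}
AG (error | A[lock U idle]): greatest fixpoint, start Z0 = {Halt, Busy, Send, Reset, Grant, Check}, keep only states in Sat with every successor in Z. Z1 = {Halt, Busy, Send, Reset, Grant}; fixed.
Sat(AG (error | A[lock U idle])) = {Halt, Busy, Send, Reset, Grant}
Send ∈ Sat(AG (error | A[lock U idle])) = {Halt, Busy, Send, Reset, Grant}, so the formula holds at Send.

Yes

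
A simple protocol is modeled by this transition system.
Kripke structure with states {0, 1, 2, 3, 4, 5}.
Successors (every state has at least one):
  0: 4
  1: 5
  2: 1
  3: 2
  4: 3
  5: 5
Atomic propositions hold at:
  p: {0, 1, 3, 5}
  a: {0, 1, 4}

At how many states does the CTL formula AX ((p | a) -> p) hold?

5

Sat(p | a) = {0, 1, 3, 4, 5}
Sat((p | a) -> p) = {0, 1, 2, 3, 5}
Sat(AX ((p | a) -> p)) = {s : every successor in {0, 1, 2, 3, 5}} = {1, 2, 3, 4, 5}
|Sat(AX ((p | a) -> p))| = |{1, 2, 3, 4, 5}| = 5.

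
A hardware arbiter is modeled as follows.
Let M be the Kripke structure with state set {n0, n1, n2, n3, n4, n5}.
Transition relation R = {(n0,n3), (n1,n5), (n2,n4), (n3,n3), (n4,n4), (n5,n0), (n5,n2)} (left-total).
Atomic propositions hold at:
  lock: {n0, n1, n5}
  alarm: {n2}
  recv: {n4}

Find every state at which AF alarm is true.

AF alarm: least fixpoint, start Z0 = {n2}, add states with every successor in Z. Already a fixed point.
Sat(AF alarm) = {n2}

{n2}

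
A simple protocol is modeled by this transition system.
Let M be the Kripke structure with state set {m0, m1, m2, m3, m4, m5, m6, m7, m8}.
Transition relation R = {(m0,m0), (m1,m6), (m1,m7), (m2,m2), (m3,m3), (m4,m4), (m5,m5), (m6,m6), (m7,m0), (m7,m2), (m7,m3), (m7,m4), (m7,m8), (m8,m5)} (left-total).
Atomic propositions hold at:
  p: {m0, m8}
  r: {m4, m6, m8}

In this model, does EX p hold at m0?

Yes

Sat(EX p) = {s : some successor in {m0, m8}} = {m0, m7}
m0 ∈ Sat(EX p) = {m0, m7}, so the formula holds at m0.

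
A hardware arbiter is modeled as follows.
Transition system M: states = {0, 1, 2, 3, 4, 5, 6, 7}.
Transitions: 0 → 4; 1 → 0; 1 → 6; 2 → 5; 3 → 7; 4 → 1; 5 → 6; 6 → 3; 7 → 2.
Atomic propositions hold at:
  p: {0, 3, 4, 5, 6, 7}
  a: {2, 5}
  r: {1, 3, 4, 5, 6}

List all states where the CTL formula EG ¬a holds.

Sat(¬a) = {0, 1, 3, 4, 6, 7}
EG ¬a: greatest fixpoint, start Z0 = {0, 1, 3, 4, 6, 7}, keep only states in Sat with some successor in Z. Z1 = {0, 1, 3, 4, 6}; Z2 = {0, 1, 4, 6}; Z3 = {0, 1, 4}; fixed.
Sat(EG ¬a) = {0, 1, 4}

{0, 1, 4}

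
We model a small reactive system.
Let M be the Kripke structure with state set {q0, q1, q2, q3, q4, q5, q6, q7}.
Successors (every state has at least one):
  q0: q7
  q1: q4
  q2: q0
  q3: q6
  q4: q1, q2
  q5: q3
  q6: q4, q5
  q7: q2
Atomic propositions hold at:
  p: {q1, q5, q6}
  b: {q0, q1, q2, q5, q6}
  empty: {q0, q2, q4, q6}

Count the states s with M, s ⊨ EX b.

5

Sat(EX b) = {s : some successor in {q0, q1, q2, q5, q6}} = {q2, q3, q4, q6, q7}
|Sat(EX b)| = |{q2, q3, q4, q6, q7}| = 5.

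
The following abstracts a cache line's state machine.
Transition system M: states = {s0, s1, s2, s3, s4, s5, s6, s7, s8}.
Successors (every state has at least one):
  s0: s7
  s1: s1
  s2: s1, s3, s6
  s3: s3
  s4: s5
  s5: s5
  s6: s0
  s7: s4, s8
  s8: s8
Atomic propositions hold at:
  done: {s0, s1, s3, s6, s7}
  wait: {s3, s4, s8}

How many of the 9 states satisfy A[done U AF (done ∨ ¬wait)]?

8

Sat(¬wait) = {s0, s1, s2, s5, s6, s7}
Sat(done ∨ ¬wait) = {s0, s1, s2, s3, s5, s6, s7}
AF (done ∨ ¬wait): least fixpoint, start Z0 = {s0, s1, s2, s3, s5, s6, s7}, add states with every successor in Z. Z1 = {s0, s1, s2, s3, s4, s5, s6, s7}; fixed.
Sat(AF (done ∨ ¬wait)) = {s0, s1, s2, s3, s4, s5, s6, s7}
A[done U AF (done ∨ ¬wait)]: least fixpoint, start Z0 = Sat(AF (done ∨ ¬wait)) = {s0, s1, s2, s3, s4, s5, s6, s7}, add states in Sat(done) with every successor in Z. Already a fixed point.
Sat(A[done U AF (done ∨ ¬wait)]) = {s0, s1, s2, s3, s4, s5, s6, s7}
|Sat(A[done U AF (done ∨ ¬wait)])| = |{s0, s1, s2, s3, s4, s5, s6, s7}| = 8.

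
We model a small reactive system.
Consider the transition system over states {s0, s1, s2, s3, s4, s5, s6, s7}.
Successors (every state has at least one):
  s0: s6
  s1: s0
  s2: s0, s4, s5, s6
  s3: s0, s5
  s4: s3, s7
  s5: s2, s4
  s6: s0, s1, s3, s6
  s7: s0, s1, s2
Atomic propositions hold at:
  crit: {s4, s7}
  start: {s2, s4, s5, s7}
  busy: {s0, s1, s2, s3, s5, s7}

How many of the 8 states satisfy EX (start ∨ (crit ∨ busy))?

7

Sat(crit ∨ busy) = {s0, s1, s2, s3, s4, s5, s7}
Sat(start ∨ (crit ∨ busy)) = {s0, s1, s2, s3, s4, s5, s7}
Sat(EX (start ∨ (crit ∨ busy))) = {s : some successor in {s0, s1, s2, s3, s4, s5, s7}} = {s1, s2, s3, s4, s5, s6, s7}
|Sat(EX (start ∨ (crit ∨ busy)))| = |{s1, s2, s3, s4, s5, s6, s7}| = 7.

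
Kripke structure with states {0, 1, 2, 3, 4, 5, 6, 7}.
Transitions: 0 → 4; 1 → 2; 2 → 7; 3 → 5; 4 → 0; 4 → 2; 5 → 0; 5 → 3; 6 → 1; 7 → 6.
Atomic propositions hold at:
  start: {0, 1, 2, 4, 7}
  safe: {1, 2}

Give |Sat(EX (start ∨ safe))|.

Sat(start ∨ safe) = {0, 1, 2, 4, 7}
Sat(EX (start ∨ safe)) = {s : some successor in {0, 1, 2, 4, 7}} = {0, 1, 2, 4, 5, 6}
|Sat(EX (start ∨ safe))| = |{0, 1, 2, 4, 5, 6}| = 6.

6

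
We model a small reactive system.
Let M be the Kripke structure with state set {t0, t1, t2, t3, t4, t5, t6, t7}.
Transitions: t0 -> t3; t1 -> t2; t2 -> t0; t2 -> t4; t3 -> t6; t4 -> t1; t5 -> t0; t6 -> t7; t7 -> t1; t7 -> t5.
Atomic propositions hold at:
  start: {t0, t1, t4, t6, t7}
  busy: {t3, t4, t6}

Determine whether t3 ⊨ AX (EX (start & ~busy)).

Yes

Sat(~busy) = {t0, t1, t2, t5, t7}
Sat(start & ~busy) = {t0, t1, t7}
Sat(EX (start & ~busy)) = {s : some successor in {t0, t1, t7}} = {t2, t4, t5, t6, t7}
Sat(AX (EX (start & ~busy))) = {s : every successor in {t2, t4, t5, t6, t7}} = {t1, t3, t6}
t3 ∈ Sat(AX (EX (start & ~busy))) = {t1, t3, t6}, so the formula holds at t3.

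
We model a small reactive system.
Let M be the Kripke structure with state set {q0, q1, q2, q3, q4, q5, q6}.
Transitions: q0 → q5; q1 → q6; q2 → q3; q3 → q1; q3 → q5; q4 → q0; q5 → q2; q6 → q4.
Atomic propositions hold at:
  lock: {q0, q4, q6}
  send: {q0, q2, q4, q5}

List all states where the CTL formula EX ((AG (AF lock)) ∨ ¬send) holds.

AF lock: least fixpoint, start Z0 = {q0, q4, q6}, add states with every successor in Z. Z1 = {q0, q1, q4, q6}; fixed.
Sat(AF lock) = {q0, q1, q4, q6}
AG (AF lock): greatest fixpoint, start Z0 = {q0, q1, q4, q6}, keep only states in Sat with every successor in Z. Z1 = {q1, q4, q6}; Z2 = {q1, q6}; Z3 = {q1}; Z4 = ∅; fixed.
Sat(AG (AF lock)) = ∅
Sat(¬send) = {q1, q3, q6}
Sat((AG (AF lock)) ∨ ¬send) = {q1, q3, q6}
Sat(EX ((AG (AF lock)) ∨ ¬send)) = {s : some successor in {q1, q3, q6}} = {q1, q2, q3}

{q1, q2, q3}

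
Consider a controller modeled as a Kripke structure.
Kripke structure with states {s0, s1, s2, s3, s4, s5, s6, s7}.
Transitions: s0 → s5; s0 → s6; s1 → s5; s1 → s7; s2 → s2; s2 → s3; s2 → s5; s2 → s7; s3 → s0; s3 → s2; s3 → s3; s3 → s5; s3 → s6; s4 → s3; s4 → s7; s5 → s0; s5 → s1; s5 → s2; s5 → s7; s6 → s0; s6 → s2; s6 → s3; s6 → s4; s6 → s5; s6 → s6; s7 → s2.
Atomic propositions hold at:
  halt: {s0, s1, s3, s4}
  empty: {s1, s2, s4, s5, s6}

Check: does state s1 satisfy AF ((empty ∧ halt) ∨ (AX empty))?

Yes

Sat(empty ∧ halt) = {s1, s4}
Sat(AX empty) = {s : every successor in {s1, s2, s4, s5, s6}} = {s0, s7}
Sat((empty ∧ halt) ∨ (AX empty)) = {s0, s1, s4, s7}
AF ((empty ∧ halt) ∨ (AX empty)): least fixpoint, start Z0 = {s0, s1, s4, s7}, add states with every successor in Z. Already a fixed point.
Sat(AF ((empty ∧ halt) ∨ (AX empty))) = {s0, s1, s4, s7}
s1 ∈ Sat(AF ((empty ∧ halt) ∨ (AX empty))) = {s0, s1, s4, s7}, so the formula holds at s1.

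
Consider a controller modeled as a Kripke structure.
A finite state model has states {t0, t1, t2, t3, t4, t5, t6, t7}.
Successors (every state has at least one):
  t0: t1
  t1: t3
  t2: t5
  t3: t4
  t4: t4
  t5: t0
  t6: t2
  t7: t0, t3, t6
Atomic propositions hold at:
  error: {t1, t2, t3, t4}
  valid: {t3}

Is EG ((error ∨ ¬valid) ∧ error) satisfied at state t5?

Sat(¬valid) = {t0, t1, t2, t4, t5, t6, t7}
Sat(error ∨ ¬valid) = {t0, t1, t2, t3, t4, t5, t6, t7}
Sat((error ∨ ¬valid) ∧ error) = {t1, t2, t3, t4}
EG ((error ∨ ¬valid) ∧ error): greatest fixpoint, start Z0 = {t1, t2, t3, t4}, keep only states in Sat with some successor in Z. Z1 = {t1, t3, t4}; fixed.
Sat(EG ((error ∨ ¬valid) ∧ error)) = {t1, t3, t4}
t5 ∉ Sat(EG ((error ∨ ¬valid) ∧ error)) = {t1, t3, t4}, so the formula does not hold at t5.

No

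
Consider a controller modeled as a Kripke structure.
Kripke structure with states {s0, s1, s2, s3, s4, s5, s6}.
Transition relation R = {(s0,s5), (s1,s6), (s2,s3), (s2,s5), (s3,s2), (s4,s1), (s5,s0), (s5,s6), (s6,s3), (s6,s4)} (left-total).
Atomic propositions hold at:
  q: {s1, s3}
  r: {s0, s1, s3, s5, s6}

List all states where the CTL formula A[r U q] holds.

{s1, s3}

A[r U q]: least fixpoint, start Z0 = Sat(q) = {s1, s3}, add states in Sat(r) with every successor in Z. Already a fixed point.
Sat(A[r U q]) = {s1, s3}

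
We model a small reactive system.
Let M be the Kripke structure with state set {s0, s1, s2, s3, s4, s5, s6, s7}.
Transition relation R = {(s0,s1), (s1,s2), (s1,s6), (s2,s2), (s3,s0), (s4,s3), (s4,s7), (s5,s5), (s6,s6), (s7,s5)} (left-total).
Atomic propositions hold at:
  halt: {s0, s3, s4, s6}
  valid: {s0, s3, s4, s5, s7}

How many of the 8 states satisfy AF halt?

4

AF halt: least fixpoint, start Z0 = {s0, s3, s4, s6}, add states with every successor in Z. Already a fixed point.
Sat(AF halt) = {s0, s3, s4, s6}
|Sat(AF halt)| = |{s0, s3, s4, s6}| = 4.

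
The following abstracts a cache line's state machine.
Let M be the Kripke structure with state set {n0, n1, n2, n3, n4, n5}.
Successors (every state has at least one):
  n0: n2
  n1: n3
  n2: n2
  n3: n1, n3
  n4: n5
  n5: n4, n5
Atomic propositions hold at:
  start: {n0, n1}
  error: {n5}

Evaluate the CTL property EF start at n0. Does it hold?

Yes

EF start: least fixpoint, start Z0 = {n0, n1}, add states with some successor in Z. Z1 = {n0, n1, n3}; fixed.
Sat(EF start) = {n0, n1, n3}
n0 ∈ Sat(EF start) = {n0, n1, n3}, so the formula holds at n0.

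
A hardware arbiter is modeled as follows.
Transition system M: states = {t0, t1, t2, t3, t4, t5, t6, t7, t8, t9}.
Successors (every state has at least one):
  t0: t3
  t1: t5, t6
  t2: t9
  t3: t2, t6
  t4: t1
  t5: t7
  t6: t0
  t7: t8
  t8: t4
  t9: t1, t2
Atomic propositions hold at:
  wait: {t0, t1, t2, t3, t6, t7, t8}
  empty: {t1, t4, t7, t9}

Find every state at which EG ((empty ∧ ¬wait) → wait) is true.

Sat(¬wait) = {t4, t5, t9}
Sat(empty ∧ ¬wait) = {t4, t9}
Sat((empty ∧ ¬wait) → wait) = {t0, t1, t2, t3, t5, t6, t7, t8}
EG ((empty ∧ ¬wait) → wait): greatest fixpoint, start Z0 = {t0, t1, t2, t3, t5, t6, t7, t8}, keep only states in Sat with some successor in Z. Z1 = {t0, t1, t3, t5, t6, t7}; Z2 = {t0, t1, t3, t5, t6}; Z3 = {t0, t1, t3, t6}; fixed.
Sat(EG ((empty ∧ ¬wait) → wait)) = {t0, t1, t3, t6}

{t0, t1, t3, t6}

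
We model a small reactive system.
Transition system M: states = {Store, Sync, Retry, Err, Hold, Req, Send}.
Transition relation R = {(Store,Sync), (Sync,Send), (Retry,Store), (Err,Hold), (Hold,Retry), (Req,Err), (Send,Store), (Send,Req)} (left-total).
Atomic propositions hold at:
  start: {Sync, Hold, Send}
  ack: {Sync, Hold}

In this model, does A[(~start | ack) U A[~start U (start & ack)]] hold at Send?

Sat(~start) = {Store, Retry, Err, Req}
Sat(~start | ack) = {Store, Sync, Retry, Err, Hold, Req}
Sat(start & ack) = {Sync, Hold}
A[~start U (start & ack)]: least fixpoint, start Z0 = Sat((start & ack)) = {Sync, Hold}, add states in Sat(~start) with every successor in Z. Z1 = {Store, Sync, Err, Hold}; Z2 = {Store, Sync, Retry, Err, Hold, Req}; fixed.
Sat(A[~start U (start & ack)]) = {Store, Sync, Retry, Err, Hold, Req}
A[(~start | ack) U A[~start U (start & ack)]]: least fixpoint, start Z0 = Sat(A[~start U (start & ack)]) = {Store, Sync, Retry, Err, Hold, Req}, add states in Sat(~start | ack) with every successor in Z. Already a fixed point.
Sat(A[(~start | ack) U A[~start U (start & ack)]]) = {Store, Sync, Retry, Err, Hold, Req}
Send ∉ Sat(A[(~start | ack) U A[~start U (start & ack)]]) = {Store, Sync, Retry, Err, Hold, Req}, so the formula does not hold at Send.

No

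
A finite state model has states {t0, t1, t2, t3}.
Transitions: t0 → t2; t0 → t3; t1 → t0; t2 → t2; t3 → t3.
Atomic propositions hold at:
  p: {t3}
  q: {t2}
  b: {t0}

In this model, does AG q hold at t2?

AG q: greatest fixpoint, start Z0 = {t2}, keep only states in Sat with every successor in Z. Already a fixed point.
Sat(AG q) = {t2}
t2 ∈ Sat(AG q) = {t2}, so the formula holds at t2.

Yes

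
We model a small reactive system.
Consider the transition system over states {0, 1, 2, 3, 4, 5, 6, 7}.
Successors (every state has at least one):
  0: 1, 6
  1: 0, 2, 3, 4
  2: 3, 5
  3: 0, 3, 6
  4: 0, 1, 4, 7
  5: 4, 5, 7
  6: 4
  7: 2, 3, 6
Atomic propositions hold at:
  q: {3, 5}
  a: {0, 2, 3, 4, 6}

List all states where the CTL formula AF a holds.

{0, 1, 2, 3, 4, 6, 7}

AF a: least fixpoint, start Z0 = {0, 2, 3, 4, 6}, add states with every successor in Z. Z1 = {0, 1, 2, 3, 4, 6, 7}; fixed.
Sat(AF a) = {0, 1, 2, 3, 4, 6, 7}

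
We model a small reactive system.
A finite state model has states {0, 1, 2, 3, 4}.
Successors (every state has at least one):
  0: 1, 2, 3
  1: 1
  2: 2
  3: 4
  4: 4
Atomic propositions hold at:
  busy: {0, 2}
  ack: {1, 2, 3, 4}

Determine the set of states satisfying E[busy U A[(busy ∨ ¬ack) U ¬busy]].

Sat(¬ack) = {0}
Sat(busy ∨ ¬ack) = {0, 2}
Sat(¬busy) = {1, 3, 4}
A[(busy ∨ ¬ack) U ¬busy]: least fixpoint, start Z0 = Sat(¬busy) = {1, 3, 4}, add states in Sat(busy ∨ ¬ack) with every successor in Z. Already a fixed point.
Sat(A[(busy ∨ ¬ack) U ¬busy]) = {1, 3, 4}
E[busy U A[(busy ∨ ¬ack) U ¬busy]]: least fixpoint, start Z0 = Sat(A[(busy ∨ ¬ack) U ¬busy]) = {1, 3, 4}, add states in Sat(busy) with some successor in Z. Z1 = {0, 1, 3, 4}; fixed.
Sat(E[busy U A[(busy ∨ ¬ack) U ¬busy]]) = {0, 1, 3, 4}

{0, 1, 3, 4}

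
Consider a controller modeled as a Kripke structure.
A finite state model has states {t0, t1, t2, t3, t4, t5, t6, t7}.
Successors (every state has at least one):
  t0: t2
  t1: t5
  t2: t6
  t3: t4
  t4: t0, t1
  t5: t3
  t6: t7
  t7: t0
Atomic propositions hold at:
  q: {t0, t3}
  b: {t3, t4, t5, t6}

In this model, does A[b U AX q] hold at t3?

Sat(AX q) = {s : every successor in {t0, t3}} = {t5, t7}
A[b U AX q]: least fixpoint, start Z0 = Sat(AX q) = {t5, t7}, add states in Sat(b) with every successor in Z. Z1 = {t5, t6, t7}; fixed.
Sat(A[b U AX q]) = {t5, t6, t7}
t3 ∉ Sat(A[b U AX q]) = {t5, t6, t7}, so the formula does not hold at t3.

No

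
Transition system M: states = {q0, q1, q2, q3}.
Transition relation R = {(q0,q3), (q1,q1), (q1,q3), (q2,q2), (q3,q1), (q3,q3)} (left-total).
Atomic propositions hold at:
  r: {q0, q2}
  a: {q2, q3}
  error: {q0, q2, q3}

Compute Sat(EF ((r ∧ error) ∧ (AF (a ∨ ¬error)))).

{q0, q2}

Sat(r ∧ error) = {q0, q2}
Sat(¬error) = {q1}
Sat(a ∨ ¬error) = {q1, q2, q3}
AF (a ∨ ¬error): least fixpoint, start Z0 = {q1, q2, q3}, add states with every successor in Z. Z1 = {q0, q1, q2, q3}; fixed.
Sat(AF (a ∨ ¬error)) = {q0, q1, q2, q3}
Sat((r ∧ error) ∧ (AF (a ∨ ¬error))) = {q0, q2}
EF ((r ∧ error) ∧ (AF (a ∨ ¬error))): least fixpoint, start Z0 = {q0, q2}, add states with some successor in Z. Already a fixed point.
Sat(EF ((r ∧ error) ∧ (AF (a ∨ ¬error)))) = {q0, q2}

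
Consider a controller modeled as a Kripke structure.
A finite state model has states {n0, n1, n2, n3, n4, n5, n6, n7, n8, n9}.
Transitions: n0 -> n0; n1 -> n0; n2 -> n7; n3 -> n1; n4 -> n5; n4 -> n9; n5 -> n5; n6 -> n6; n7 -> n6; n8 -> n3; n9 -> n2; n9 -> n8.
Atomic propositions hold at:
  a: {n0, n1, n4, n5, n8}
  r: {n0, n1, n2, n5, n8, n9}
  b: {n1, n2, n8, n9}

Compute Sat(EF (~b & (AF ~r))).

{n2, n3, n4, n6, n7, n8, n9}

Sat(~b) = {n0, n3, n4, n5, n6, n7}
Sat(~r) = {n3, n4, n6, n7}
AF ~r: least fixpoint, start Z0 = {n3, n4, n6, n7}, add states with every successor in Z. Z1 = {n2, n3, n4, n6, n7, n8}; Z2 = {n2, n3, n4, n6, n7, n8, n9}; fixed.
Sat(AF ~r) = {n2, n3, n4, n6, n7, n8, n9}
Sat(~b & (AF ~r)) = {n3, n4, n6, n7}
EF (~b & (AF ~r)): least fixpoint, start Z0 = {n3, n4, n6, n7}, add states with some successor in Z. Z1 = {n2, n3, n4, n6, n7, n8}; Z2 = {n2, n3, n4, n6, n7, n8, n9}; fixed.
Sat(EF (~b & (AF ~r))) = {n2, n3, n4, n6, n7, n8, n9}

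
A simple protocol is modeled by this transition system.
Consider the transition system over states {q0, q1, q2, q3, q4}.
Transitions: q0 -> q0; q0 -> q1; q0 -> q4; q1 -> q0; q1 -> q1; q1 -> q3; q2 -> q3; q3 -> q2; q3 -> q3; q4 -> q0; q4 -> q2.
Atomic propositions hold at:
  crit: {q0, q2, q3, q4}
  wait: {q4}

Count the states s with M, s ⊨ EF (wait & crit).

Sat(wait & crit) = {q4}
EF (wait & crit): least fixpoint, start Z0 = {q4}, add states with some successor in Z. Z1 = {q0, q4}; Z2 = {q0, q1, q4}; fixed.
Sat(EF (wait & crit)) = {q0, q1, q4}
|Sat(EF (wait & crit))| = |{q0, q1, q4}| = 3.

3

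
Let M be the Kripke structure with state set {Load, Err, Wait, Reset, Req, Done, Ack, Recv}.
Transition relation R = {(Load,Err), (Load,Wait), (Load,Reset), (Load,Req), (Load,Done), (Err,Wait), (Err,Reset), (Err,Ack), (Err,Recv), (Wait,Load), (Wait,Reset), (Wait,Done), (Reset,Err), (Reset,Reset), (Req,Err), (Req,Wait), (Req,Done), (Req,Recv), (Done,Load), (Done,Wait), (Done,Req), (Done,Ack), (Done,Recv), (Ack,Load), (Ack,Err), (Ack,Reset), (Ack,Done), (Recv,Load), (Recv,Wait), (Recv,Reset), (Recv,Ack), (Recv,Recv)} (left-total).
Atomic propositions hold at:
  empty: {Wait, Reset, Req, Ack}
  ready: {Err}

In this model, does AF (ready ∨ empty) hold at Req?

Sat(ready ∨ empty) = {Err, Wait, Reset, Req, Ack}
AF (ready ∨ empty): least fixpoint, start Z0 = {Err, Wait, Reset, Req, Ack}, add states with every successor in Z. Already a fixed point.
Sat(AF (ready ∨ empty)) = {Err, Wait, Reset, Req, Ack}
Req ∈ Sat(AF (ready ∨ empty)) = {Err, Wait, Reset, Req, Ack}, so the formula holds at Req.

Yes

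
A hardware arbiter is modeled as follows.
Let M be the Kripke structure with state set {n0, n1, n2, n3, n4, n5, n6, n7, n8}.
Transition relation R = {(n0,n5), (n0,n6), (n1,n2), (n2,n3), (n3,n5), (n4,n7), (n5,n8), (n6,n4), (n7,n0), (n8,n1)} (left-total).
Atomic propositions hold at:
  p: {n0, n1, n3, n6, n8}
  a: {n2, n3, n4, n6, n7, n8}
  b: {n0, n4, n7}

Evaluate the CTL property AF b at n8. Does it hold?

AF b: least fixpoint, start Z0 = {n0, n4, n7}, add states with every successor in Z. Z1 = {n0, n4, n6, n7}; fixed.
Sat(AF b) = {n0, n4, n6, n7}
n8 ∉ Sat(AF b) = {n0, n4, n6, n7}, so the formula does not hold at n8.

No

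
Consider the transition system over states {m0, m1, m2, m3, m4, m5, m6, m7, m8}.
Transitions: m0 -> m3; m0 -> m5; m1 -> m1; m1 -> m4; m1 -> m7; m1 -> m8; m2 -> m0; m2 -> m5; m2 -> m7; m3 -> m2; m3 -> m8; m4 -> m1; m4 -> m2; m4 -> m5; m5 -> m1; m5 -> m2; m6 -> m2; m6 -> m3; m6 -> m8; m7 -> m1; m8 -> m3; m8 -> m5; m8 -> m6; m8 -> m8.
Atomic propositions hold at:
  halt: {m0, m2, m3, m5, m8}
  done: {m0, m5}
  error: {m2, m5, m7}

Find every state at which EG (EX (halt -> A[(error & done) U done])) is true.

Sat(error & done) = {m5}
A[(error & done) U done]: least fixpoint, start Z0 = Sat(done) = {m0, m5}, add states in Sat(error & done) with every successor in Z. Already a fixed point.
Sat(A[(error & done) U done]) = {m0, m5}
Sat(halt -> A[(error & done) U done]) = {m0, m1, m4, m5, m6, m7}
Sat(EX (halt -> A[(error & done) U done])) = {s : some successor in {m0, m1, m4, m5, m6, m7}} = {m0, m1, m2, m4, m5, m7, m8}
EG (EX (halt -> A[(error & done) U done])): greatest fixpoint, start Z0 = {m0, m1, m2, m4, m5, m7, m8}, keep only states in Sat with some successor in Z. Already a fixed point.
Sat(EG (EX (halt -> A[(error & done) U done]))) = {m0, m1, m2, m4, m5, m7, m8}

{m0, m1, m2, m4, m5, m7, m8}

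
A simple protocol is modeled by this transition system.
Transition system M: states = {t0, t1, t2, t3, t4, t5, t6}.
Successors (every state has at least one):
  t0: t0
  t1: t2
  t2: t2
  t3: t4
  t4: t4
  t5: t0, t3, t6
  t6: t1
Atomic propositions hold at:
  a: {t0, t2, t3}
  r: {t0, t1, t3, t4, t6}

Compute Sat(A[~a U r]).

{t0, t1, t3, t4, t5, t6}

Sat(~a) = {t1, t4, t5, t6}
A[~a U r]: least fixpoint, start Z0 = Sat(r) = {t0, t1, t3, t4, t6}, add states in Sat(~a) with every successor in Z. Z1 = {t0, t1, t3, t4, t5, t6}; fixed.
Sat(A[~a U r]) = {t0, t1, t3, t4, t5, t6}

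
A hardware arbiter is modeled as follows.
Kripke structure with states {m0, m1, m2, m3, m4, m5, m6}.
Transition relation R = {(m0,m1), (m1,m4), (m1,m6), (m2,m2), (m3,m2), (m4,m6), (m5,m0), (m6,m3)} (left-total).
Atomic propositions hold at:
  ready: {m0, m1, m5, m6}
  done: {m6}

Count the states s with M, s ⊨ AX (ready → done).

5

Sat(ready → done) = {m2, m3, m4, m6}
Sat(AX (ready → done)) = {s : every successor in {m2, m3, m4, m6}} = {m1, m2, m3, m4, m6}
|Sat(AX (ready → done))| = |{m1, m2, m3, m4, m6}| = 5.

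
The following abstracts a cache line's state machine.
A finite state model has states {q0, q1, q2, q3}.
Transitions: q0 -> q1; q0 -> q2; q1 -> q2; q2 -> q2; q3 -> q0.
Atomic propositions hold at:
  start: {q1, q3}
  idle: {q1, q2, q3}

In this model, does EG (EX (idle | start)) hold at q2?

Yes

Sat(idle | start) = {q1, q2, q3}
Sat(EX (idle | start)) = {s : some successor in {q1, q2, q3}} = {q0, q1, q2}
EG (EX (idle | start)): greatest fixpoint, start Z0 = {q0, q1, q2}, keep only states in Sat with some successor in Z. Already a fixed point.
Sat(EG (EX (idle | start))) = {q0, q1, q2}
q2 ∈ Sat(EG (EX (idle | start))) = {q0, q1, q2}, so the formula holds at q2.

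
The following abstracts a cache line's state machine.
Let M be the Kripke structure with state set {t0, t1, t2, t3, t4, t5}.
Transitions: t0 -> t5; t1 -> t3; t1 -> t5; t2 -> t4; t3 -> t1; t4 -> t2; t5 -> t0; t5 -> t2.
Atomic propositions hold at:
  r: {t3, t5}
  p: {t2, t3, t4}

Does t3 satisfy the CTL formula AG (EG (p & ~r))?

No

Sat(~r) = {t0, t1, t2, t4}
Sat(p & ~r) = {t2, t4}
EG (p & ~r): greatest fixpoint, start Z0 = {t2, t4}, keep only states in Sat with some successor in Z. Already a fixed point.
Sat(EG (p & ~r)) = {t2, t4}
AG (EG (p & ~r)): greatest fixpoint, start Z0 = {t2, t4}, keep only states in Sat with every successor in Z. Already a fixed point.
Sat(AG (EG (p & ~r))) = {t2, t4}
t3 ∉ Sat(AG (EG (p & ~r))) = {t2, t4}, so the formula does not hold at t3.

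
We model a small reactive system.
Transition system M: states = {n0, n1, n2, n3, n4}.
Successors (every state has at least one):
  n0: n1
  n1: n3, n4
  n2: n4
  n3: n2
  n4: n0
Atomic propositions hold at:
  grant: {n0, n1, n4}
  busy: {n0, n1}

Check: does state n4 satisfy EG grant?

EG grant: greatest fixpoint, start Z0 = {n0, n1, n4}, keep only states in Sat with some successor in Z. Already a fixed point.
Sat(EG grant) = {n0, n1, n4}
n4 ∈ Sat(EG grant) = {n0, n1, n4}, so the formula holds at n4.

Yes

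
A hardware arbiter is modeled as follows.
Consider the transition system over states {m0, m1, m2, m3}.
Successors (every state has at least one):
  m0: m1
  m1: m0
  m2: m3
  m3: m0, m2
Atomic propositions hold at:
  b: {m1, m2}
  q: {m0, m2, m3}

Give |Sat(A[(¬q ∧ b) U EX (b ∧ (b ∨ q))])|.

Sat(¬q) = {m1}
Sat(¬q ∧ b) = {m1}
Sat(b ∨ q) = {m0, m1, m2, m3}
Sat(b ∧ (b ∨ q)) = {m1, m2}
Sat(EX (b ∧ (b ∨ q))) = {s : some successor in {m1, m2}} = {m0, m3}
A[(¬q ∧ b) U EX (b ∧ (b ∨ q))]: least fixpoint, start Z0 = Sat(EX (b ∧ (b ∨ q))) = {m0, m3}, add states in Sat(¬q ∧ b) with every successor in Z. Z1 = {m0, m1, m3}; fixed.
Sat(A[(¬q ∧ b) U EX (b ∧ (b ∨ q))]) = {m0, m1, m3}
|Sat(A[(¬q ∧ b) U EX (b ∧ (b ∨ q))])| = |{m0, m1, m3}| = 3.

3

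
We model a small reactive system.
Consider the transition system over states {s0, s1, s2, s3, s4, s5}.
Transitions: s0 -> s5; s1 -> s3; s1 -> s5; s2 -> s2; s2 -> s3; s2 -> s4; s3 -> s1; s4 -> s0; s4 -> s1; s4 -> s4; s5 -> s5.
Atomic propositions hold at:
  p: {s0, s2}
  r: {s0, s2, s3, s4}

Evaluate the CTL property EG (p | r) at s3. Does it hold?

No

Sat(p | r) = {s0, s2, s3, s4}
EG (p | r): greatest fixpoint, start Z0 = {s0, s2, s3, s4}, keep only states in Sat with some successor in Z. Z1 = {s2, s4}; fixed.
Sat(EG (p | r)) = {s2, s4}
s3 ∉ Sat(EG (p | r)) = {s2, s4}, so the formula does not hold at s3.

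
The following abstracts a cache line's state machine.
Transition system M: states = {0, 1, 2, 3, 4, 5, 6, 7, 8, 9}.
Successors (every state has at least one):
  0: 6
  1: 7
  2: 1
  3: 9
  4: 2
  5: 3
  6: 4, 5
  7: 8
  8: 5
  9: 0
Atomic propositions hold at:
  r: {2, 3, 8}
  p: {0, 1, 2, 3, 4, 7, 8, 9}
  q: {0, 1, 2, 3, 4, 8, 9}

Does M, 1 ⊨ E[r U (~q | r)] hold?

Sat(~q) = {5, 6, 7}
Sat(~q | r) = {2, 3, 5, 6, 7, 8}
E[r U (~q | r)]: least fixpoint, start Z0 = Sat((~q | r)) = {2, 3, 5, 6, 7, 8}, add states in Sat(r) with some successor in Z. Already a fixed point.
Sat(E[r U (~q | r)]) = {2, 3, 5, 6, 7, 8}
1 ∉ Sat(E[r U (~q | r)]) = {2, 3, 5, 6, 7, 8}, so the formula does not hold at 1.

No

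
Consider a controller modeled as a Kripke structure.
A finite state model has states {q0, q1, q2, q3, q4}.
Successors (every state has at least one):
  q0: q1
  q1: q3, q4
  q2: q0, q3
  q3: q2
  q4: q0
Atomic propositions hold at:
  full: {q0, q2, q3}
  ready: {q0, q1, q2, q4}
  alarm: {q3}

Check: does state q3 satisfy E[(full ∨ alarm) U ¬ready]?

Yes

Sat(full ∨ alarm) = {q0, q2, q3}
Sat(¬ready) = {q3}
E[(full ∨ alarm) U ¬ready]: least fixpoint, start Z0 = Sat(¬ready) = {q3}, add states in Sat(full ∨ alarm) with some successor in Z. Z1 = {q2, q3}; fixed.
Sat(E[(full ∨ alarm) U ¬ready]) = {q2, q3}
q3 ∈ Sat(E[(full ∨ alarm) U ¬ready]) = {q2, q3}, so the formula holds at q3.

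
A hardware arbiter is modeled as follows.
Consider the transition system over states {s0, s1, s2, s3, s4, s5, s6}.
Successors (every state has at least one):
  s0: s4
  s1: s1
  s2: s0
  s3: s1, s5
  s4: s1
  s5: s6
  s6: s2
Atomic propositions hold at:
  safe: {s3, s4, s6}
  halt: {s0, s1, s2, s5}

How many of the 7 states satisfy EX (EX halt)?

Sat(EX halt) = {s : some successor in {s0, s1, s2, s5}} = {s1, s2, s3, s4, s6}
Sat(EX (EX halt)) = {s : some successor in {s1, s2, s3, s4, s6}} = {s0, s1, s3, s4, s5, s6}
|Sat(EX (EX halt))| = |{s0, s1, s3, s4, s5, s6}| = 6.

6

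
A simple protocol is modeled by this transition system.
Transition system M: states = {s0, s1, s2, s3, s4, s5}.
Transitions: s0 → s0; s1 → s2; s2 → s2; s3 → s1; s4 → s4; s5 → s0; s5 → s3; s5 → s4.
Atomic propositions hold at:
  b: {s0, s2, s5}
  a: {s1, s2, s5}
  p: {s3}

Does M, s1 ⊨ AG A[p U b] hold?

A[p U b]: least fixpoint, start Z0 = Sat(b) = {s0, s2, s5}, add states in Sat(p) with every successor in Z. Already a fixed point.
Sat(A[p U b]) = {s0, s2, s5}
AG A[p U b]: greatest fixpoint, start Z0 = {s0, s2, s5}, keep only states in Sat with every successor in Z. Z1 = {s0, s2}; fixed.
Sat(AG A[p U b]) = {s0, s2}
s1 ∉ Sat(AG A[p U b]) = {s0, s2}, so the formula does not hold at s1.

No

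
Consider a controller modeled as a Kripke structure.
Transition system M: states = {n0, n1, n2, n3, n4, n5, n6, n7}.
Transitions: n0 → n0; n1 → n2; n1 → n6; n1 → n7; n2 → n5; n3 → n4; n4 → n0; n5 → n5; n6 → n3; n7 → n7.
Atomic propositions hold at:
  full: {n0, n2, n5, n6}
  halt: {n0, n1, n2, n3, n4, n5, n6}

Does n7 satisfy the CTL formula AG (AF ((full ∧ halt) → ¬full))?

Yes

Sat(full ∧ halt) = {n0, n2, n5, n6}
Sat(¬full) = {n1, n3, n4, n7}
Sat((full ∧ halt) → ¬full) = {n1, n3, n4, n7}
AF ((full ∧ halt) → ¬full): least fixpoint, start Z0 = {n1, n3, n4, n7}, add states with every successor in Z. Z1 = {n1, n3, n4, n6, n7}; fixed.
Sat(AF ((full ∧ halt) → ¬full)) = {n1, n3, n4, n6, n7}
AG (AF ((full ∧ halt) → ¬full)): greatest fixpoint, start Z0 = {n1, n3, n4, n6, n7}, keep only states in Sat with every successor in Z. Z1 = {n3, n6, n7}; Z2 = {n6, n7}; Z3 = {n7}; fixed.
Sat(AG (AF ((full ∧ halt) → ¬full))) = {n7}
n7 ∈ Sat(AG (AF ((full ∧ halt) → ¬full))) = {n7}, so the formula holds at n7.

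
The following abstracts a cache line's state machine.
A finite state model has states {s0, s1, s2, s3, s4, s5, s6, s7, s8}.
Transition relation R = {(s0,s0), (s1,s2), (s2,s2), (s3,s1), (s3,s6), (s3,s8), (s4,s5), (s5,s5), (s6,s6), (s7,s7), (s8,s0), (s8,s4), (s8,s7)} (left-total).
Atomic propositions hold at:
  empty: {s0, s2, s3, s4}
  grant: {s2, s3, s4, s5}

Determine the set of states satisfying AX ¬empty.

{s3, s4, s5, s6, s7}

Sat(¬empty) = {s1, s5, s6, s7, s8}
Sat(AX ¬empty) = {s : every successor in {s1, s5, s6, s7, s8}} = {s3, s4, s5, s6, s7}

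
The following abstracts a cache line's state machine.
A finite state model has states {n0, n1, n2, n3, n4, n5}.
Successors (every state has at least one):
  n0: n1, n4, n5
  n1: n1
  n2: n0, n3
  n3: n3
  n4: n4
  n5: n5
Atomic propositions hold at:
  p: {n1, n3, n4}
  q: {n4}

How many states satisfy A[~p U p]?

Sat(~p) = {n0, n2, n5}
A[~p U p]: least fixpoint, start Z0 = Sat(p) = {n1, n3, n4}, add states in Sat(~p) with every successor in Z. Already a fixed point.
Sat(A[~p U p]) = {n1, n3, n4}
|Sat(A[~p U p])| = |{n1, n3, n4}| = 3.

3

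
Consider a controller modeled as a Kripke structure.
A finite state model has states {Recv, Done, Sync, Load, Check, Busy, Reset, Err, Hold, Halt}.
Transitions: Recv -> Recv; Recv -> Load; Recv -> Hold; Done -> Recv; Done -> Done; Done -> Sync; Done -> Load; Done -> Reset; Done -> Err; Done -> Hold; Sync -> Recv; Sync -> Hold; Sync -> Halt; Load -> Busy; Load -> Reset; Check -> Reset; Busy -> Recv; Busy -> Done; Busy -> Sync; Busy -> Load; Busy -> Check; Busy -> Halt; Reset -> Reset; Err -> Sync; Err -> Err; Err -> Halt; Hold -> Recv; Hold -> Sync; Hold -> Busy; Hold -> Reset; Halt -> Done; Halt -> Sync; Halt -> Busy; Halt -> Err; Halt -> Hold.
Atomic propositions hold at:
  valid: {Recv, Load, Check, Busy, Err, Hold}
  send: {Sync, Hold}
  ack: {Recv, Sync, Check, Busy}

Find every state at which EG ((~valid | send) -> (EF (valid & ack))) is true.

{Recv, Done, Sync, Load, Busy, Err, Hold, Halt}

Sat(~valid) = {Done, Sync, Reset, Halt}
Sat(~valid | send) = {Done, Sync, Reset, Hold, Halt}
Sat(valid & ack) = {Recv, Check, Busy}
EF (valid & ack): least fixpoint, start Z0 = {Recv, Check, Busy}, add states with some successor in Z. Z1 = {Recv, Done, Sync, Load, Check, Busy, Hold, Halt}; Z2 = {Recv, Done, Sync, Load, Check, Busy, Err, Hold, Halt}; fixed.
Sat(EF (valid & ack)) = {Recv, Done, Sync, Load, Check, Busy, Err, Hold, Halt}
Sat((~valid | send) -> (EF (valid & ack))) = {Recv, Done, Sync, Load, Check, Busy, Err, Hold, Halt}
EG ((~valid | send) -> (EF (valid & ack))): greatest fixpoint, start Z0 = {Recv, Done, Sync, Load, Check, Busy, Err, Hold, Halt}, keep only states in Sat with some successor in Z. Z1 = {Recv, Done, Sync, Load, Busy, Err, Hold, Halt}; fixed.
Sat(EG ((~valid | send) -> (EF (valid & ack)))) = {Recv, Done, Sync, Load, Busy, Err, Hold, Halt}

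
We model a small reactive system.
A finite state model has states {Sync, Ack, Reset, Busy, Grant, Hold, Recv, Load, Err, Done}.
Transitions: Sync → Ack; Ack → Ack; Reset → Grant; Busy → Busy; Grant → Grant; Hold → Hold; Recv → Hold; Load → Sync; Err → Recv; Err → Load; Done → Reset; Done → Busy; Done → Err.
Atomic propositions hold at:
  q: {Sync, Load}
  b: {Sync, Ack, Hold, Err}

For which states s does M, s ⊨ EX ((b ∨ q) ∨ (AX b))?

Sat(b ∨ q) = {Sync, Ack, Hold, Load, Err}
Sat(AX b) = {s : every successor in {Sync, Ack, Hold, Err}} = {Sync, Ack, Hold, Recv, Load}
Sat((b ∨ q) ∨ (AX b)) = {Sync, Ack, Hold, Recv, Load, Err}
Sat(EX ((b ∨ q) ∨ (AX b))) = {s : some successor in {Sync, Ack, Hold, Recv, Load, Err}} = {Sync, Ack, Hold, Recv, Load, Err, Done}

{Sync, Ack, Hold, Recv, Load, Err, Done}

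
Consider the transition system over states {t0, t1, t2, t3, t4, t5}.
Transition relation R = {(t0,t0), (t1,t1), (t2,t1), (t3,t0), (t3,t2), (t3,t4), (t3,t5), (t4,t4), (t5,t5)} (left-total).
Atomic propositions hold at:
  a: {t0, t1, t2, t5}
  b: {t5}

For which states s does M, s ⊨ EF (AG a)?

AG a: greatest fixpoint, start Z0 = {t0, t1, t2, t5}, keep only states in Sat with every successor in Z. Already a fixed point.
Sat(AG a) = {t0, t1, t2, t5}
EF (AG a): least fixpoint, start Z0 = {t0, t1, t2, t5}, add states with some successor in Z. Z1 = {t0, t1, t2, t3, t5}; fixed.
Sat(EF (AG a)) = {t0, t1, t2, t3, t5}

{t0, t1, t2, t3, t5}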